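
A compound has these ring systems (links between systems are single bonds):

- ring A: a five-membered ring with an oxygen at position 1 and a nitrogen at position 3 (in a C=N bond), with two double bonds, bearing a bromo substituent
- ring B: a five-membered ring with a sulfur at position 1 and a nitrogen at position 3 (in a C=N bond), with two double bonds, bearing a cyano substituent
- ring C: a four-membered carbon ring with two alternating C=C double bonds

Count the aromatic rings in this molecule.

2

Ring A is planar and fully conjugated; 2 ring double bonds (4 π electrons) plus a heteroatom lone pair (2) give 6 π electrons. Since 6 = 4n+2 (n=1), ring A is aromatic (oxazole).
Ring B is fully conjugated (every ring atom contributes a p orbital); 2 ring double bonds (4 π electrons) plus a heteroatom lone pair (2) give 6 π electrons. 6 = 4(1)+2, so ring B is aromatic (thiazole).
Ring C has only sp² ring atoms; a planar conformation would have a fully conjugated π system of 4 electrons. But 4 = 4(1), which is 4n not 4n+2, so ring C is not aromatic (cyclobutadiene) — cyclobutadiene is antiaromatic and distorts to a rectangle.
Aromatic: A, B. Total: 2.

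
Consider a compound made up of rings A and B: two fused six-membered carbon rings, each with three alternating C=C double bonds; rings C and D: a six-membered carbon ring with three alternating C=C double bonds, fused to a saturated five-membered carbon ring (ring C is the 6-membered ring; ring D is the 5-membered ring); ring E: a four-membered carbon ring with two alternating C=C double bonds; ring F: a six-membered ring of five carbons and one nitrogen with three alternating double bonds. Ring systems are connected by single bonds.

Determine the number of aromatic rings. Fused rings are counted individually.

Rings A and B form a fused bicyclic system with 10 sp² atoms and 10 π electrons from ring double bonds. 10 = 4(2)+2, so the system is aromatic and both rings count as aromatic (naphthalene).
Ring C is fully conjugated (every ring atom contributes a p orbital); 3 ring double bonds give 6 π electrons. 6 = 4(1)+2, so ring C is aromatic (benzene ring).
Ring D has three sp³ carbons, so it is not fully conjugated — not aromatic (cyclopentane ring).
Ring E has only sp² ring atoms; a planar conformation would have a fully conjugated π system of 4 electrons. But 4 = 4(1), which is 4n not 4n+2, so ring E is not aromatic (cyclobutadiene) — cyclobutadiene is antiaromatic and distorts to a rectangle.
Ring F is fully conjugated (every ring atom contributes a p orbital); 3 ring double bonds give 6 π electrons. 6 = 4(1)+2, so ring F is aromatic (pyridine).
Aromatic: A, B, C, F. Total: 4.

4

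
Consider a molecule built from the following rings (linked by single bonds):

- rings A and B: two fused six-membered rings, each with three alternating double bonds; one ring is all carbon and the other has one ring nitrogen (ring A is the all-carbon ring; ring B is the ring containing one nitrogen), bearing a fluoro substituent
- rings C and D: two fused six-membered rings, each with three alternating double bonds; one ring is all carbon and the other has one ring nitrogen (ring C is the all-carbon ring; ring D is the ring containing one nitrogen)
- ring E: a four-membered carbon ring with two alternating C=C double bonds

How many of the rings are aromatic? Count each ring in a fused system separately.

4

Rings A and B form a fused bicyclic system (with one nitrogen) with 10 sp² atoms and 10 π electrons from ring double bonds. 10 = 4(2)+2, so the system is aromatic and both rings count as aromatic (quinoline).
Rings C and D form a fused bicyclic system (with one nitrogen) with 10 sp² atoms and 10 π electrons from ring double bonds. 10 = 4(2)+2, so the system is aromatic and both rings count as aromatic (quinoline).
Ring E has only sp² ring atoms; a planar conformation would have a fully conjugated π system of 4 electrons. But 4 = 4(1), which is 4n not 4n+2, so ring E is not aromatic (cyclobutadiene) — cyclobutadiene is antiaromatic and distorts to a rectangle.
Aromatic: A, B, C, D. Total: 4.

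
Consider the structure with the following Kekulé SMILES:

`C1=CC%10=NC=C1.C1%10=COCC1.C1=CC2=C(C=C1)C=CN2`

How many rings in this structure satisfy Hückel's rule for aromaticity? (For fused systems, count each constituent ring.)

The SMILES encodes a six-membered ring of five carbons and one nitrogen with three alternating double bonds; a five-membered ring of four carbons and one oxygen, with one C=C double bond and two sp³ carbons; a six-membered carbon ring with three alternating C=C double bonds, fused to a five-membered ring containing one N–H nitrogen and two C=C double bonds.
The 6-membered ring with one nitrogen has a continuous p-orbital overlap around the ring; 3 ring double bonds give 6 π electrons. That satisfies 4n+2 with n=1, so it is aromatic (pyridine).
The 5-membered ring with one oxygen has two sp³ carbons, so it is not fully conjugated — not aromatic (2,3-dihydrofuran).
The fused 6/5-membered bicyclic (with one N–H) is a single π system with 9 sp² atoms and 10 π electrons from ring double bonds plus a heteroatom lone pair. 10 = 4(2)+2, so the system is aromatic and both rings count as aromatic (indole).
3 of the 4 rings are aromatic. Total: 3.

3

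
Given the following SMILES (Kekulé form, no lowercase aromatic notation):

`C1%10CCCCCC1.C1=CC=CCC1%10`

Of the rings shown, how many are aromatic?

0

The SMILES encodes a seven-membered saturated carbon ring; a six-membered carbon ring with two conjugated C=C double bonds and two sp³ carbons.
The 7-membered ring has only sp³ atoms, so it is not fully conjugated — not aromatic (cycloheptane).
The 6-membered ring has two sp³ carbons, so it is not fully conjugated — not aromatic (1,3-cyclohexadiene).
None of the rings are aromatic. Total: 0.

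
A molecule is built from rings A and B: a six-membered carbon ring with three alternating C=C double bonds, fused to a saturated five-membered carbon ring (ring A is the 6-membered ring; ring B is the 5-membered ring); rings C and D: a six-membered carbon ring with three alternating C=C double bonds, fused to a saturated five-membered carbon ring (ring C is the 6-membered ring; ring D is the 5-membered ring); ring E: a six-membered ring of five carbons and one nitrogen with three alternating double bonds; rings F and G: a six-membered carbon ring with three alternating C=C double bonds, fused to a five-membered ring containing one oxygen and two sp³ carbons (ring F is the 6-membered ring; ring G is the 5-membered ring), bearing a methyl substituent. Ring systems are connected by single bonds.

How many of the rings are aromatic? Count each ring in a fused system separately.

4

Ring A is planar and fully conjugated; 3 ring double bonds give 6 π electrons. That satisfies 4n+2 with n=1, so ring A is aromatic (benzene ring).
Ring B has three sp³ carbons, so it is not fully conjugated — not aromatic (cyclopentane ring).
Ring C has a continuous p-orbital overlap around the ring; 3 ring double bonds give 6 π electrons. 6 = 4(1)+2, so ring C is aromatic (benzene ring).
Ring D has three sp³ carbons, so it is not fully conjugated — not aromatic (cyclopentane ring).
Ring E has a continuous p-orbital overlap around the ring; 3 ring double bonds give 6 π electrons. Since 6 = 4n+2 (n=1), ring E is aromatic (pyridine).
Ring F is fully conjugated (every ring atom contributes a p orbital); 3 ring double bonds give 6 π electrons. Since 6 = 4n+2 (n=1), ring F is aromatic (benzene ring).
Ring G has two sp³ carbons, so it is not fully conjugated — not aromatic (oxolane ring).
Aromatic: A, C, E, F. Total: 4.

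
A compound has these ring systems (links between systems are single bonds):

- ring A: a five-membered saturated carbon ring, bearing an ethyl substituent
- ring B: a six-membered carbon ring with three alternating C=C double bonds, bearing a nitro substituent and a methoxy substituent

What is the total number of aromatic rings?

Ring A has only sp³ atoms, so it is not fully conjugated — not aromatic (cyclopentane).
Ring B has a continuous p-orbital overlap around the ring; 3 ring double bonds give 6 π electrons. Since 6 = 4n+2 (n=1), ring B is aromatic (benzene).
Aromatic: B. Total: 1.

1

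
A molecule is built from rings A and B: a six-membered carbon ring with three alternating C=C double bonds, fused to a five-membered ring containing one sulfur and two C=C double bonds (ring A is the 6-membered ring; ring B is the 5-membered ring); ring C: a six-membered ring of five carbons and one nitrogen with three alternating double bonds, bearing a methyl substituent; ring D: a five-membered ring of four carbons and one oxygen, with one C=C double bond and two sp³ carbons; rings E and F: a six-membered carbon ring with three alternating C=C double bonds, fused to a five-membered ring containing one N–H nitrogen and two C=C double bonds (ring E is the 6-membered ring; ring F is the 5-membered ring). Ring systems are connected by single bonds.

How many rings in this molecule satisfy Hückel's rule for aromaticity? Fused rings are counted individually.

Rings A and B form a fused bicyclic system (with one sulfur) with 9 sp² atoms and 10 π electrons from ring double bonds plus a heteroatom lone pair. 10 = 4(2)+2, so the system is aromatic and both rings count as aromatic (benzothiophene).
Ring C is fully conjugated (every ring atom contributes a p orbital); 3 ring double bonds give 6 π electrons. That satisfies 4n+2 with n=1, so ring C is aromatic (pyridine).
Ring D has two sp³ carbons, so it is not fully conjugated — not aromatic (2,3-dihydrofuran).
Rings E and F form a fused bicyclic system (with one N–H) with 9 sp² atoms and 10 π electrons from ring double bonds plus a heteroatom lone pair. 10 = 4(2)+2, so the system is aromatic and both rings count as aromatic (indole).
Aromatic: A, B, C, E, F. Total: 5.

5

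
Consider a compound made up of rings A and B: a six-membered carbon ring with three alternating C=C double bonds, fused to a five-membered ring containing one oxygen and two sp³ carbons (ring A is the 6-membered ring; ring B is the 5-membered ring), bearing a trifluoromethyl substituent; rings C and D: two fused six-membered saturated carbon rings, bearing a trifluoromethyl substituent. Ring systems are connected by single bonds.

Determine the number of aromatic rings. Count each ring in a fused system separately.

Ring A has a continuous p-orbital overlap around the ring; 3 ring double bonds give 6 π electrons. That satisfies 4n+2 with n=1, so ring A is aromatic (benzene ring).
Ring B has two sp³ carbons, so it is not fully conjugated — not aromatic (oxolane ring).
Ring C has only sp³ atoms, so it is not fully conjugated — not aromatic (cyclohexane ring).
Ring D has only sp³ atoms, so it is not fully conjugated — not aromatic (cyclohexane ring).
Aromatic: A. Total: 1.

1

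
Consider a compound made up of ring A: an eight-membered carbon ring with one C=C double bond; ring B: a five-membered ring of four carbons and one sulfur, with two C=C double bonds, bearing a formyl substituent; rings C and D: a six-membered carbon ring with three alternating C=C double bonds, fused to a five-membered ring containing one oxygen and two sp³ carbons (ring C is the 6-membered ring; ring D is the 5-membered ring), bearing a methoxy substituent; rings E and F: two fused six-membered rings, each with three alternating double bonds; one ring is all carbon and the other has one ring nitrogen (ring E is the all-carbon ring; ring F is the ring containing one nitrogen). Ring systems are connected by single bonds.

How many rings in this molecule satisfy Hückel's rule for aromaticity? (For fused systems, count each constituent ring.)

4

Ring A has six sp³ carbons, so it is not fully conjugated — not aromatic (cyclooctene).
Ring B has a continuous p-orbital overlap around the ring; 2 ring double bonds (4 π electrons) plus a heteroatom lone pair (2) give 6 π electrons. 6 = 4(1)+2, so ring B is aromatic (thiophene).
Ring C is planar and fully conjugated; 3 ring double bonds give 6 π electrons. Since 6 = 4n+2 (n=1), ring C is aromatic (benzene ring).
Ring D has two sp³ carbons, so it is not fully conjugated — not aromatic (oxolane ring).
Rings E and F form a fused bicyclic system (with one nitrogen) with 10 sp² atoms and 10 π electrons from ring double bonds. 10 = 4(2)+2, so the system is aromatic and both rings count as aromatic (quinoline).
Aromatic: B, C, E, F. Total: 4.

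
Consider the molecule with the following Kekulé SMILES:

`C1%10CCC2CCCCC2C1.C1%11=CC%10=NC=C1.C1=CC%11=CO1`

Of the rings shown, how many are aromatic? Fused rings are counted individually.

2

The SMILES encodes two fused six-membered saturated carbon rings; a six-membered ring of five carbons and one nitrogen with three alternating double bonds; a five-membered ring of four carbons and one oxygen, with two C=C double bonds.
The 6-membered ring has only sp³ atoms, so it is not fully conjugated — not aromatic (cyclohexane ring).
The second 6-membered ring has only sp³ atoms, so it is not fully conjugated — not aromatic (cyclohexane ring).
The 6-membered ring with one nitrogen is planar and fully conjugated; 3 ring double bonds give 6 π electrons. 6 = 4(1)+2, so it is aromatic (pyridine).
The 5-membered ring with one oxygen has a continuous p-orbital overlap around the ring; 2 ring double bonds (4 π electrons) plus a heteroatom lone pair (2) give 6 π electrons. That satisfies 4n+2 with n=1, so it is aromatic (furan).
2 of the 4 rings are aromatic. Total: 2.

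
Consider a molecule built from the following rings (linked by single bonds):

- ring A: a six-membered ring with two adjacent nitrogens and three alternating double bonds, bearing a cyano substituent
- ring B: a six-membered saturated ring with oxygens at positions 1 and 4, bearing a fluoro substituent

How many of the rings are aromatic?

Ring A is fully conjugated (every ring atom contributes a p orbital); 3 ring double bonds give 6 π electrons. That satisfies 4n+2 with n=1, so ring A is aromatic (pyridazine).
Ring B has only sp³ atoms, so it is not fully conjugated — not aromatic (1,4-dioxane).
Aromatic: A. Total: 1.

1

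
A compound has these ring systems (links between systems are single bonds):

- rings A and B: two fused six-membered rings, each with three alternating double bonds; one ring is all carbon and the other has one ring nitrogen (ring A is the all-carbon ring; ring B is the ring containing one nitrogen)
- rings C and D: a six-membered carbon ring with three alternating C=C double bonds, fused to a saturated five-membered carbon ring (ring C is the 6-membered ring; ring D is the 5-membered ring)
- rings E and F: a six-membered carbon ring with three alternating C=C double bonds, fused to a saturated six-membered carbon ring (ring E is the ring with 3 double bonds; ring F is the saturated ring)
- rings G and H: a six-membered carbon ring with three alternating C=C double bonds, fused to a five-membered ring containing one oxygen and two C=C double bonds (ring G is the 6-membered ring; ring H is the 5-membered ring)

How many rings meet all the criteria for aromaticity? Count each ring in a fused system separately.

6

Rings A and B form a fused bicyclic system (with one nitrogen) with 10 sp² atoms and 10 π electrons from ring double bonds. 10 = 4(2)+2, so the system is aromatic and both rings count as aromatic (quinoline).
Ring C is planar and fully conjugated; 3 ring double bonds give 6 π electrons. That satisfies 4n+2 with n=1, so ring C is aromatic (benzene ring).
Ring D has three sp³ carbons, so it is not fully conjugated — not aromatic (cyclopentane ring).
Ring E has a continuous p-orbital overlap around the ring; 3 ring double bonds give 6 π electrons. Since 6 = 4n+2 (n=1), ring E is aromatic (benzene ring).
Ring F has four sp³ carbons, so it is not fully conjugated — not aromatic (cyclohexane ring).
Rings G and H form a fused bicyclic system (with one oxygen) with 9 sp² atoms and 10 π electrons from ring double bonds plus a heteroatom lone pair. 10 = 4(2)+2, so the system is aromatic and both rings count as aromatic (benzofuran).
Aromatic: A, B, C, E, G, H. Total: 6.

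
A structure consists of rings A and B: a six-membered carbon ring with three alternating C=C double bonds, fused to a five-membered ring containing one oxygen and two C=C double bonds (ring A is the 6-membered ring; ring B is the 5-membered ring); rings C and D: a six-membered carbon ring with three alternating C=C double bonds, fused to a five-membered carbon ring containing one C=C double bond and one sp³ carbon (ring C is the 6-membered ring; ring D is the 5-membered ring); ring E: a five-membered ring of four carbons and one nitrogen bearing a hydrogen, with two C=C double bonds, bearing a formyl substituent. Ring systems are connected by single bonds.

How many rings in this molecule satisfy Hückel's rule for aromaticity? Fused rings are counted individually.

4

Rings A and B form a fused bicyclic system (with one oxygen) with 9 sp² atoms and 10 π electrons from ring double bonds plus a heteroatom lone pair. 10 = 4(2)+2, so the system is aromatic and both rings count as aromatic (benzofuran).
Ring C is fully conjugated (every ring atom contributes a p orbital); 3 ring double bonds give 6 π electrons. 6 = 4(1)+2, so ring C is aromatic (benzene ring).
Ring D has one sp³ carbon, so it is not fully conjugated — not aromatic (cyclopentene ring).
Ring E has a continuous p-orbital overlap around the ring; 2 ring double bonds (4 π electrons) plus a heteroatom lone pair (2) give 6 π electrons. Since 6 = 4n+2 (n=1), ring E is aromatic (pyrrole).
Aromatic: A, B, C, E. Total: 4.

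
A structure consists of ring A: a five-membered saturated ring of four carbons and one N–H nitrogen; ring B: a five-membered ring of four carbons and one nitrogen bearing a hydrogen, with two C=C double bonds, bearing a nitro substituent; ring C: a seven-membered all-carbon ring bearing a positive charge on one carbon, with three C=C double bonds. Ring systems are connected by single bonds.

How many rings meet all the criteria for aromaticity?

Ring A has only sp³ atoms, so it is not fully conjugated — not aromatic (pyrrolidine).
Ring B is fully conjugated (every ring atom contributes a p orbital); 2 ring double bonds (4 π electrons) plus a heteroatom lone pair (2) give 6 π electrons. 6 = 4(1)+2, so ring B is aromatic (pyrrole).
Ring C is fully conjugated (every ring atom contributes a p orbital); 3 ring double bonds (6 π electrons) plus the carbocation's empty p orbital (0, but keeps the ring conjugated) give 6 π electrons. That satisfies 4n+2 with n=1, so ring C is aromatic (tropylium cation).
Aromatic: B, C. Total: 2.

2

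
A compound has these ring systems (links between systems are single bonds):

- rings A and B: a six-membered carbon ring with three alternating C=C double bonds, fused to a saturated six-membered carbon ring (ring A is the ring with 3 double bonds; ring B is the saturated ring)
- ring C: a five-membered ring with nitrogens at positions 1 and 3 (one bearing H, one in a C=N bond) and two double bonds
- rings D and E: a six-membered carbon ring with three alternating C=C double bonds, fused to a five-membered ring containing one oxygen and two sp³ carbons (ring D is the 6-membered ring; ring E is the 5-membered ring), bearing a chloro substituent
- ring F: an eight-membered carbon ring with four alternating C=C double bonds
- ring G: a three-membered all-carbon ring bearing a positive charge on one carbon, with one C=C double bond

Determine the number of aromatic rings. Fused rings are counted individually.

Ring A has a continuous p-orbital overlap around the ring; 3 ring double bonds give 6 π electrons. That satisfies 4n+2 with n=1, so ring A is aromatic (benzene ring).
Ring B has four sp³ carbons, so it is not fully conjugated — not aromatic (cyclohexane ring).
Ring C is fully conjugated (every ring atom contributes a p orbital); 2 ring double bonds (4 π electrons) plus a heteroatom lone pair (2) give 6 π electrons. 6 = 4(1)+2, so ring C is aromatic (imidazole).
Ring D is planar and fully conjugated; 3 ring double bonds give 6 π electrons. 6 = 4(1)+2, so ring D is aromatic (benzene ring).
Ring E has two sp³ carbons, so it is not fully conjugated — not aromatic (oxolane ring).
Ring F has only sp² ring atoms; a planar conformation would have a fully conjugated π system of 8 electrons. But 8 = 4(2), which is 4n not 4n+2, so ring F is not aromatic (cyclooctatetraene) — cyclooctatetraene distorts into a non-planar tub to avoid antiaromaticity.
Ring G has a continuous p-orbital overlap around the ring; 1 ring double bond (2 π electrons) plus the carbocation's empty p orbital (0, but keeps the ring conjugated) give 2 π electrons. Since 2 = 4n+2 (n=0), ring G is aromatic (cyclopropenyl cation).
Aromatic: A, C, D, G. Total: 4.

4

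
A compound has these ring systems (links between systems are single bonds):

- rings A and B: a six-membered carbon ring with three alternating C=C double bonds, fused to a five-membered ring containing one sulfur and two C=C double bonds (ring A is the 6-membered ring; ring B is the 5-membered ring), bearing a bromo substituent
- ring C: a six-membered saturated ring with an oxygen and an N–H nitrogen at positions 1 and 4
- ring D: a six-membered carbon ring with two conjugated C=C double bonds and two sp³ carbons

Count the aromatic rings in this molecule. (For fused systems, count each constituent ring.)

2

Rings A and B form a fused bicyclic system (with one sulfur) with 9 sp² atoms and 10 π electrons from ring double bonds plus a heteroatom lone pair. 10 = 4(2)+2, so the system is aromatic and both rings count as aromatic (benzothiophene).
Ring C has only sp³ atoms, so it is not fully conjugated — not aromatic (morpholine).
Ring D has two sp³ carbons, so it is not fully conjugated — not aromatic (1,3-cyclohexadiene).
Aromatic: A, B. Total: 2.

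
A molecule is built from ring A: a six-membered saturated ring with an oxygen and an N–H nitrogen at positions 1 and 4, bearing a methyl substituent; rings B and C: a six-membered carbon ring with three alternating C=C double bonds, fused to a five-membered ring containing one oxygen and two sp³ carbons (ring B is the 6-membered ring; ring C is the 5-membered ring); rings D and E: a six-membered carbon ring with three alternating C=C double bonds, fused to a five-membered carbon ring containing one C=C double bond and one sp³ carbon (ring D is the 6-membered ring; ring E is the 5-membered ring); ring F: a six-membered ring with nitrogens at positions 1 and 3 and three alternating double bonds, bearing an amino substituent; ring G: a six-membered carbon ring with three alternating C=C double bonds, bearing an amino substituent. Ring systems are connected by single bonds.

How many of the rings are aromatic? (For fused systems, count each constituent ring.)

Ring A has only sp³ atoms, so it is not fully conjugated — not aromatic (morpholine).
Ring B has a continuous p-orbital overlap around the ring; 3 ring double bonds give 6 π electrons. Since 6 = 4n+2 (n=1), ring B is aromatic (benzene ring).
Ring C has two sp³ carbons, so it is not fully conjugated — not aromatic (oxolane ring).
Ring D is fully conjugated (every ring atom contributes a p orbital); 3 ring double bonds give 6 π electrons. Since 6 = 4n+2 (n=1), ring D is aromatic (benzene ring).
Ring E has one sp³ carbon, so it is not fully conjugated — not aromatic (cyclopentene ring).
Ring F is planar and fully conjugated; 3 ring double bonds give 6 π electrons. Since 6 = 4n+2 (n=1), ring F is aromatic (pyrimidine).
Ring G has a continuous p-orbital overlap around the ring; 3 ring double bonds give 6 π electrons. 6 = 4(1)+2, so ring G is aromatic (benzene).
Aromatic: B, D, F, G. Total: 4.

4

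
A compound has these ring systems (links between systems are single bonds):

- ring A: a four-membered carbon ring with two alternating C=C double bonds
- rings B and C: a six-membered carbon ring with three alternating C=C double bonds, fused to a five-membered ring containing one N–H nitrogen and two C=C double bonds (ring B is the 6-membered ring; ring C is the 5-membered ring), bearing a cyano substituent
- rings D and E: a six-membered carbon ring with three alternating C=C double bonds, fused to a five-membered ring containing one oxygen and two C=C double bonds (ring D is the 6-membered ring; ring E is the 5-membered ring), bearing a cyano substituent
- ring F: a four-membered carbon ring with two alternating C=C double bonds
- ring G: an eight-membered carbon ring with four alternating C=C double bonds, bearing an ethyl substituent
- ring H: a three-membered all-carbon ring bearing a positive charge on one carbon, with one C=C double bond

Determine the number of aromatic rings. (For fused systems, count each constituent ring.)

Ring A has only sp² ring atoms; a planar conformation would have a fully conjugated π system of 4 electrons. But 4 = 4(1), which is 4n not 4n+2, so ring A is not aromatic (cyclobutadiene) — cyclobutadiene is antiaromatic and distorts to a rectangle.
Rings B and C form a fused bicyclic system (with one N–H) with 9 sp² atoms and 10 π electrons from ring double bonds plus a heteroatom lone pair. 10 = 4(2)+2, so the system is aromatic and both rings count as aromatic (indole).
Rings D and E form a fused bicyclic system (with one oxygen) with 9 sp² atoms and 10 π electrons from ring double bonds plus a heteroatom lone pair. 10 = 4(2)+2, so the system is aromatic and both rings count as aromatic (benzofuran).
Ring F has only sp² ring atoms; a planar conformation would have a fully conjugated π system of 4 electrons. But 4 = 4(1), which is 4n not 4n+2, so ring F is not aromatic (cyclobutadiene) — cyclobutadiene is antiaromatic and distorts to a rectangle.
Ring G has only sp² ring atoms; a planar conformation would have a fully conjugated π system of 8 electrons. But 8 = 4(2), which is 4n not 4n+2, so ring G is not aromatic (cyclooctatetraene) — cyclooctatetraene distorts into a non-planar tub to avoid antiaromaticity.
Ring H is fully conjugated (every ring atom contributes a p orbital); 1 ring double bond (2 π electrons) plus the carbocation's empty p orbital (0, but keeps the ring conjugated) give 2 π electrons. Since 2 = 4n+2 (n=0), ring H is aromatic (cyclopropenyl cation).
Aromatic: B, C, D, E, H. Total: 5.

5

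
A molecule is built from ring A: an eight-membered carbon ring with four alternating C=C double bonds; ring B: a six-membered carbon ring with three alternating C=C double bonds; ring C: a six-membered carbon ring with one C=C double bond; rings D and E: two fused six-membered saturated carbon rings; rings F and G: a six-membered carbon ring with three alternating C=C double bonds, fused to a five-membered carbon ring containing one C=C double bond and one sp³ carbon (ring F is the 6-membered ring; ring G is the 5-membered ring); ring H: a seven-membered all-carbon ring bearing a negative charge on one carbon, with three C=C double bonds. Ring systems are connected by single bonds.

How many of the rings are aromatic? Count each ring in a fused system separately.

Ring A has only sp² ring atoms; a planar conformation would have a fully conjugated π system of 8 electrons. But 8 = 4(2), which is 4n not 4n+2, so ring A is not aromatic (cyclooctatetraene) — cyclooctatetraene distorts into a non-planar tub to avoid antiaromaticity.
Ring B is planar and fully conjugated; 3 ring double bonds give 6 π electrons. That satisfies 4n+2 with n=1, so ring B is aromatic (benzene).
Ring C has four sp³ carbons, so it is not fully conjugated — not aromatic (cyclohexene).
Ring D has only sp³ atoms, so it is not fully conjugated — not aromatic (cyclohexane ring).
Ring E has only sp³ atoms, so it is not fully conjugated — not aromatic (cyclohexane ring).
Ring F has a continuous p-orbital overlap around the ring; 3 ring double bonds give 6 π electrons. That satisfies 4n+2 with n=1, so ring F is aromatic (benzene ring).
Ring G has one sp³ carbon, so it is not fully conjugated — not aromatic (cyclopentene ring).
Ring H has only sp² ring atoms; a planar conformation would have a fully conjugated π system of 8 electrons. But 8 = 4(2), which is 4n not 4n+2, so ring H is not aromatic (cycloheptatrienyl anion).
Aromatic: B, F. Total: 2.

2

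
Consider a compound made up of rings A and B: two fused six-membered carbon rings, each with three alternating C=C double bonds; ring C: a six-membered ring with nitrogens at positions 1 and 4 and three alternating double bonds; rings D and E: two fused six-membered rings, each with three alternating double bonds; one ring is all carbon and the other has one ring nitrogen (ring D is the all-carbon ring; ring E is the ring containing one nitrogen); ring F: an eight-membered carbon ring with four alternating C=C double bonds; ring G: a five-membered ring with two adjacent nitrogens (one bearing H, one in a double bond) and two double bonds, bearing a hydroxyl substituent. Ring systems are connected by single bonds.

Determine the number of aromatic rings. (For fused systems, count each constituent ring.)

Rings A and B form a fused bicyclic system with 10 sp² atoms and 10 π electrons from ring double bonds. 10 = 4(2)+2, so the system is aromatic and both rings count as aromatic (naphthalene).
Ring C is planar and fully conjugated; 3 ring double bonds give 6 π electrons. 6 = 4(1)+2, so ring C is aromatic (pyrazine).
Rings D and E form a fused bicyclic system (with one nitrogen) with 10 sp² atoms and 10 π electrons from ring double bonds. 10 = 4(2)+2, so the system is aromatic and both rings count as aromatic (quinoline).
Ring F has only sp² ring atoms; a planar conformation would have a fully conjugated π system of 8 electrons. But 8 = 4(2), which is 4n not 4n+2, so ring F is not aromatic (cyclooctatetraene) — cyclooctatetraene distorts into a non-planar tub to avoid antiaromaticity.
Ring G is fully conjugated (every ring atom contributes a p orbital); 2 ring double bonds (4 π electrons) plus a heteroatom lone pair (2) give 6 π electrons. That satisfies 4n+2 with n=1, so ring G is aromatic (pyrazole).
Aromatic: A, B, C, D, E, G. Total: 6.

6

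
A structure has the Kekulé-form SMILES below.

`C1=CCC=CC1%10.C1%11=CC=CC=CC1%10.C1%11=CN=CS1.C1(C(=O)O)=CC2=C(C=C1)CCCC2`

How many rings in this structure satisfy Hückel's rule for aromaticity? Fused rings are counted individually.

The SMILES encodes a six-membered carbon ring with two isolated C=C double bonds and two sp³ carbons; a seven-membered carbon ring with three C=C double bonds and one sp³ carbon; a five-membered ring with a sulfur at position 1 and a nitrogen at position 3 (in a C=N bond), with two double bonds; a six-membered carbon ring with three alternating C=C double bonds, fused to a saturated six-membered carbon ring.
The 6-membered ring has two sp³ carbons, so it is not fully conjugated — not aromatic (1,4-cyclohexadiene).
The 7-membered ring has one sp³ carbon, so it is not fully conjugated — not aromatic (cycloheptatriene).
The 5-membered ring with one sulfur and one =N– has a continuous p-orbital overlap around the ring; 2 ring double bonds (4 π electrons) plus a heteroatom lone pair (2) give 6 π electrons. 6 = 4(1)+2, so it is aromatic (thiazole).
The second 6-membered ring has a continuous p-orbital overlap around the ring; 3 ring double bonds give 6 π electrons. That satisfies 4n+2 with n=1, so it is aromatic (benzene ring).
The third 6-membered ring has four sp³ carbons, so it is not fully conjugated — not aromatic (cyclohexane ring).
2 of the 5 rings are aromatic. Total: 2.

2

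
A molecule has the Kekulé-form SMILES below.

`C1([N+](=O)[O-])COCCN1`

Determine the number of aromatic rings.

The SMILES encodes a six-membered saturated ring with an oxygen and an N–H nitrogen at positions 1 and 4.
The 6-membered ring with one oxygen and one N–H (1,4) has only sp³ atoms, so it is not fully conjugated — not aromatic (morpholine).

0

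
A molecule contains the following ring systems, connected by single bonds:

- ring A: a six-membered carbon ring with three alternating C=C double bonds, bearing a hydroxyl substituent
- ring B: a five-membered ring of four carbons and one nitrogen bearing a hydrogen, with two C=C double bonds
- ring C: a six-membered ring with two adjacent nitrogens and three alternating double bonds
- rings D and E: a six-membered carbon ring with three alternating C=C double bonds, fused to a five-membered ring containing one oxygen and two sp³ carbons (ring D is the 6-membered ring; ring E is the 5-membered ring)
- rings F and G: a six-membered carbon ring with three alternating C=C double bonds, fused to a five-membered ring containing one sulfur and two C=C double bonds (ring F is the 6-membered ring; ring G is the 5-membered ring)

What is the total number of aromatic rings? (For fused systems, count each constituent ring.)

6

Ring A is planar and fully conjugated; 3 ring double bonds give 6 π electrons. Since 6 = 4n+2 (n=1), ring A is aromatic (benzene).
Ring B is planar and fully conjugated; 2 ring double bonds (4 π electrons) plus a heteroatom lone pair (2) give 6 π electrons. 6 = 4(1)+2, so ring B is aromatic (pyrrole).
Ring C has a continuous p-orbital overlap around the ring; 3 ring double bonds give 6 π electrons. Since 6 = 4n+2 (n=1), ring C is aromatic (pyridazine).
Ring D has a continuous p-orbital overlap around the ring; 3 ring double bonds give 6 π electrons. 6 = 4(1)+2, so ring D is aromatic (benzene ring).
Ring E has two sp³ carbons, so it is not fully conjugated — not aromatic (oxolane ring).
Rings F and G form a fused bicyclic system (with one sulfur) with 9 sp² atoms and 10 π electrons from ring double bonds plus a heteroatom lone pair. 10 = 4(2)+2, so the system is aromatic and both rings count as aromatic (benzothiophene).
Aromatic: A, B, C, D, F, G. Total: 6.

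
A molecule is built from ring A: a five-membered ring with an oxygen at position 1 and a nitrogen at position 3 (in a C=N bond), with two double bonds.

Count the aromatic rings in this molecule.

Ring A has a continuous p-orbital overlap around the ring; 2 ring double bonds (4 π electrons) plus a heteroatom lone pair (2) give 6 π electrons. Since 6 = 4n+2 (n=1), ring A is aromatic (oxazole).

1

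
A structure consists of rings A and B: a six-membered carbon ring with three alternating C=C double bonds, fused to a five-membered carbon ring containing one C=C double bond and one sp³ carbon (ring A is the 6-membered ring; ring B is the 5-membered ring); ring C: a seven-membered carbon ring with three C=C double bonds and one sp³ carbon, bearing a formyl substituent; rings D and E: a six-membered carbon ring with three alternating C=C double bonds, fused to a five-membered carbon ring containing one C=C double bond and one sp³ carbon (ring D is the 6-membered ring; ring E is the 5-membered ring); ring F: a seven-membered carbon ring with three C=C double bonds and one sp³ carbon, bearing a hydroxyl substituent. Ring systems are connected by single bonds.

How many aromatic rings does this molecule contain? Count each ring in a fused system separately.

Ring A is fully conjugated (every ring atom contributes a p orbital); 3 ring double bonds give 6 π electrons. 6 = 4(1)+2, so ring A is aromatic (benzene ring).
Ring B has one sp³ carbon, so it is not fully conjugated — not aromatic (cyclopentene ring).
Ring C has one sp³ carbon, so it is not fully conjugated — not aromatic (cycloheptatriene).
Ring D has a continuous p-orbital overlap around the ring; 3 ring double bonds give 6 π electrons. 6 = 4(1)+2, so ring D is aromatic (benzene ring).
Ring E has one sp³ carbon, so it is not fully conjugated — not aromatic (cyclopentene ring).
Ring F has one sp³ carbon, so it is not fully conjugated — not aromatic (cycloheptatriene).
Aromatic: A, D. Total: 2.

2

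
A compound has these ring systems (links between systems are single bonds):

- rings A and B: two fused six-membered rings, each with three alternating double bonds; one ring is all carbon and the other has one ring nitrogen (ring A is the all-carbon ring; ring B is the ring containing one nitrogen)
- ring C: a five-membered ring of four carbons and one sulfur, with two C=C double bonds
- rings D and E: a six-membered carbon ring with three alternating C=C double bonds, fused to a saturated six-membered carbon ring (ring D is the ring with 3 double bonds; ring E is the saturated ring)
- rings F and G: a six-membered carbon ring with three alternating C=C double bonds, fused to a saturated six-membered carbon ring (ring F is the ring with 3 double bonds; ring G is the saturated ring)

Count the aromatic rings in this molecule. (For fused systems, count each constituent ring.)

5

Rings A and B form a fused bicyclic system (with one nitrogen) with 10 sp² atoms and 10 π electrons from ring double bonds. 10 = 4(2)+2, so the system is aromatic and both rings count as aromatic (quinoline).
Ring C is fully conjugated (every ring atom contributes a p orbital); 2 ring double bonds (4 π electrons) plus a heteroatom lone pair (2) give 6 π electrons. That satisfies 4n+2 with n=1, so ring C is aromatic (thiophene).
Ring D is planar and fully conjugated; 3 ring double bonds give 6 π electrons. That satisfies 4n+2 with n=1, so ring D is aromatic (benzene ring).
Ring E has four sp³ carbons, so it is not fully conjugated — not aromatic (cyclohexane ring).
Ring F is planar and fully conjugated; 3 ring double bonds give 6 π electrons. 6 = 4(1)+2, so ring F is aromatic (benzene ring).
Ring G has four sp³ carbons, so it is not fully conjugated — not aromatic (cyclohexane ring).
Aromatic: A, B, C, D, F. Total: 5.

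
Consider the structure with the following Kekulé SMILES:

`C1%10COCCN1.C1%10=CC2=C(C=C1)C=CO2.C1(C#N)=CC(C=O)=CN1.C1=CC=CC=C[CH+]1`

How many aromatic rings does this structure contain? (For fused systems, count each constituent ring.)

4

The SMILES encodes a six-membered saturated ring with an oxygen and an N–H nitrogen at positions 1 and 4; a six-membered carbon ring with three alternating C=C double bonds, fused to a five-membered ring containing one oxygen and two C=C double bonds; a five-membered ring of four carbons and one nitrogen bearing a hydrogen, with two C=C double bonds; a seven-membered all-carbon ring bearing a positive charge on one carbon, with three C=C double bonds.
The 6-membered ring with one oxygen and one N–H (1,4) has only sp³ atoms, so it is not fully conjugated — not aromatic (morpholine).
The fused 6/5-membered bicyclic (with one oxygen) is a single π system with 9 sp² atoms and 10 π electrons from ring double bonds plus a heteroatom lone pair. 10 = 4(2)+2, so the system is aromatic and both rings count as aromatic (benzofuran).
The 5-membered ring with one N–H is fully conjugated (every ring atom contributes a p orbital); 2 ring double bonds (4 π electrons) plus a heteroatom lone pair (2) give 6 π electrons. Since 6 = 4n+2 (n=1), it is aromatic (pyrrole).
The 7-membered ring has a continuous p-orbital overlap around the ring; 3 ring double bonds (6 π electrons) plus the carbocation's empty p orbital (0, but keeps the ring conjugated) give 6 π electrons. 6 = 4(1)+2, so it is aromatic (tropylium cation).
4 of the 5 rings are aromatic. Total: 4.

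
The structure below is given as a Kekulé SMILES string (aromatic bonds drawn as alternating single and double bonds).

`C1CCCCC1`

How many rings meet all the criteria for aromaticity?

0

The SMILES encodes a six-membered saturated carbon ring.
The 6-membered ring has only sp³ atoms, so it is not fully conjugated — not aromatic (cyclohexane).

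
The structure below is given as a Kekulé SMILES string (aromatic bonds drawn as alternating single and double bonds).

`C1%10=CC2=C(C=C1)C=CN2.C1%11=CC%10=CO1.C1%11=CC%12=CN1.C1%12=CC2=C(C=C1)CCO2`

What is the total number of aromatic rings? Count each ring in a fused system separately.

The SMILES encodes a six-membered carbon ring with three alternating C=C double bonds, fused to a five-membered ring containing one N–H nitrogen and two C=C double bonds; a five-membered ring of four carbons and one oxygen, with two C=C double bonds; a five-membered ring of four carbons and one nitrogen bearing a hydrogen, with two C=C double bonds; a six-membered carbon ring with three alternating C=C double bonds, fused to a five-membered ring containing one oxygen and two sp³ carbons.
The fused 6/5-membered bicyclic (with one N–H) is a single π system with 9 sp² atoms and 10 π electrons from ring double bonds plus a heteroatom lone pair. 10 = 4(2)+2, so the system is aromatic and both rings count as aromatic (indole).
The 5-membered ring with one oxygen has a continuous p-orbital overlap around the ring; 2 ring double bonds (4 π electrons) plus a heteroatom lone pair (2) give 6 π electrons. 6 = 4(1)+2, so it is aromatic (furan).
The 5-membered ring with one N–H is planar and fully conjugated; 2 ring double bonds (4 π electrons) plus a heteroatom lone pair (2) give 6 π electrons. 6 = 4(1)+2, so it is aromatic (pyrrole).
The 6-membered ring is planar and fully conjugated; 3 ring double bonds give 6 π electrons. That satisfies 4n+2 with n=1, so it is aromatic (benzene ring).
The second 5-membered ring with one oxygen has two sp³ carbons, so it is not fully conjugated — not aromatic (oxolane ring).
5 of the 6 rings are aromatic. Total: 5.

5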